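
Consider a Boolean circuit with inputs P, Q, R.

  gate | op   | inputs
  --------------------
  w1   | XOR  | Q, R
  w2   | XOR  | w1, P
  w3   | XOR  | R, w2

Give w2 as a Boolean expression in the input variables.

w1 = Q XOR R
w2 = w1 XOR P = (Q XOR R) XOR P

(Q XOR R) XOR P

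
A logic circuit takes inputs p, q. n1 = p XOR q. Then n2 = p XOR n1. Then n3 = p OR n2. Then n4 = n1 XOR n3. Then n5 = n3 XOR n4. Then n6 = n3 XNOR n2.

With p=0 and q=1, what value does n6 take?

n1 = 0 XOR 1 = 1
n2 = 0 XOR 1 = 1
n3 = 0 OR 1 = 1
n6 = 1 XNOR 1 = 1

1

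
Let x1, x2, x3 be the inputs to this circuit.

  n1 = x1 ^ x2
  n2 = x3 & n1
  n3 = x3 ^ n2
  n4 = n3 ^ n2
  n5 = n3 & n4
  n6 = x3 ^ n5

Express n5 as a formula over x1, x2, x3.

(x3 ^ (x3 & (x1 ^ x2))) & ((x3 ^ (x3 & (x1 ^ x2))) ^ (x3 & (x1 ^ x2)))

n1 = x1 ^ x2
n2 = x3 & n1 = x3 & (x1 ^ x2)
n3 = x3 ^ n2 = x3 ^ (x3 & (x1 ^ x2))
n4 = n3 ^ n2 = (x3 ^ (x3 & (x1 ^ x2))) ^ (x3 & (x1 ^ x2))
n5 = n3 & n4 = (x3 ^ (x3 & (x1 ^ x2))) & ((x3 ^ (x3 & (x1 ^ x2))) ^ (x3 & (x1 ^ x2)))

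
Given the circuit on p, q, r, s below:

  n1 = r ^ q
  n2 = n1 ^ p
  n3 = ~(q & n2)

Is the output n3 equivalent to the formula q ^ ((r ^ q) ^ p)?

No

n1 = r ^ q
n2 = n1 ^ p = (r ^ q) ^ p
n3 = ~(q & n2) = ~(q & ((r ^ q) ^ p))
At p=0, q=0, r=0, s=0: circuit gives 1, formula gives 0.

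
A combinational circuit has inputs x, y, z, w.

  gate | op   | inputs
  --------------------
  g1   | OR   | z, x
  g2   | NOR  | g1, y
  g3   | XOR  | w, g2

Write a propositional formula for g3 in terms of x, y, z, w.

g1 = z OR x
g2 = g1 NOR y = (z OR x) NOR y
g3 = w XOR g2 = w XOR ((z OR x) NOR y)

w XOR ((z OR x) NOR y)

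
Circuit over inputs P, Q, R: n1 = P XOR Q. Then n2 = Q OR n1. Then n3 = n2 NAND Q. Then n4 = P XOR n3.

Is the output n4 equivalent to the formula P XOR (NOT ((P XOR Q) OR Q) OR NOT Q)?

Yes

n1 = P XOR Q
n2 = Q OR n1 = Q OR (P XOR Q)
n3 = n2 NAND Q = (Q OR (P XOR Q)) NAND Q
n4 = P XOR n3 = P XOR ((Q OR (P XOR Q)) NAND Q)
At P=0, Q=1, R=0: circuit gives 0, formula gives 0.
At P=0, Q=0, R=0: circuit gives 1, formula gives 1.
Agrees on all 8 inputs.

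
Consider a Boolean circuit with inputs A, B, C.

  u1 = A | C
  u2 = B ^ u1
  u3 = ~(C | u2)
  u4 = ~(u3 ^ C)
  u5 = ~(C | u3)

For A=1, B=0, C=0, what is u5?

u1 = 1 | 0 = 1
u2 = 0 ^ 1 = 1
u3 = ~(0 | 1) = 0
u5 = ~(0 | 0) = 1

1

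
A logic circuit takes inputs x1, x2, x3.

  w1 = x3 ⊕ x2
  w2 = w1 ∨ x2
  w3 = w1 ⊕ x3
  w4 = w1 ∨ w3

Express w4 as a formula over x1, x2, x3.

w1 = x3 ⊕ x2
w3 = w1 ⊕ x3 = (x3 ⊕ x2) ⊕ x3
w4 = w1 ∨ w3 = (x3 ⊕ x2) ∨ ((x3 ⊕ x2) ⊕ x3)

(x3 ⊕ x2) ∨ ((x3 ⊕ x2) ⊕ x3)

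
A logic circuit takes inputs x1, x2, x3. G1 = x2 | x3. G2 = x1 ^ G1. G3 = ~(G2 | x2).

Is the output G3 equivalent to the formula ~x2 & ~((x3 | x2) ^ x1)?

Yes

G1 = x2 | x3
G2 = x1 ^ G1 = x1 ^ (x2 | x3)
G3 = ~(G2 | x2) = ~((x1 ^ (x2 | x3)) | x2)
At x1=0, x2=0, x3=1: circuit gives 0, formula gives 0.
At x1=0, x2=0, x3=0: circuit gives 1, formula gives 1.
Agrees on all 8 inputs.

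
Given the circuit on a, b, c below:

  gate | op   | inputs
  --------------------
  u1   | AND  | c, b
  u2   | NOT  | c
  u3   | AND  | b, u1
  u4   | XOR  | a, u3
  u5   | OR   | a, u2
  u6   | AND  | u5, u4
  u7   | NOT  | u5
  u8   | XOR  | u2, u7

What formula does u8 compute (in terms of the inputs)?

u2 = NOT c
u5 = a OR u2 = a OR NOT c
u7 = NOT u5 = NOT (a OR NOT c)
u8 = u2 XOR u7 = NOT c XOR NOT (a OR NOT c)

NOT c XOR NOT (a OR NOT c)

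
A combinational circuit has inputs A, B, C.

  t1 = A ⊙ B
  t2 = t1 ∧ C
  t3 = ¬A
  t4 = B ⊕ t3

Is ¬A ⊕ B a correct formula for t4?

Yes

t3 = ¬A
t4 = B ⊕ t3 = B ⊕ ¬A
At A=0, B=1, C=0: circuit gives 0, formula gives 0.
At A=0, B=0, C=0: circuit gives 1, formula gives 1.
Agrees on all 8 inputs.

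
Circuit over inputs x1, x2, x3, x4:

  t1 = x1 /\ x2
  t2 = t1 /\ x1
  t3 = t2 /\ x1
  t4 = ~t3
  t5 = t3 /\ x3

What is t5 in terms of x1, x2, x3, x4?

(((x1 /\ x2) /\ x1) /\ x1) /\ x3

t1 = x1 /\ x2
t2 = t1 /\ x1 = (x1 /\ x2) /\ x1
t3 = t2 /\ x1 = ((x1 /\ x2) /\ x1) /\ x1
t5 = t3 /\ x3 = (((x1 /\ x2) /\ x1) /\ x1) /\ x3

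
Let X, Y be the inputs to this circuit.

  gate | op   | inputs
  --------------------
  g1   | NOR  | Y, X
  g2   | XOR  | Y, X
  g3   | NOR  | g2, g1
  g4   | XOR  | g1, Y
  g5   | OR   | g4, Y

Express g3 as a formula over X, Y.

(Y XOR X) NOR (Y NOR X)

g1 = Y NOR X
g2 = Y XOR X
g3 = g2 NOR g1 = (Y XOR X) NOR (Y NOR X)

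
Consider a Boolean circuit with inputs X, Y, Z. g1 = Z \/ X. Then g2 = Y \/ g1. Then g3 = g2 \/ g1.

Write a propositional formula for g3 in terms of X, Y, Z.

(Y \/ (Z \/ X)) \/ (Z \/ X)

g1 = Z \/ X
g2 = Y \/ g1 = Y \/ (Z \/ X)
g3 = g2 \/ g1 = (Y \/ (Z \/ X)) \/ (Z \/ X)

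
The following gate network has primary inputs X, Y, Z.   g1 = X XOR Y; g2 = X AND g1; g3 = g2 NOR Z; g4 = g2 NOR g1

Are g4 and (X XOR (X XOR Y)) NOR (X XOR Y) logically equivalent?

No

g1 = X XOR Y
g2 = X AND g1 = X AND (X XOR Y)
g4 = g2 NOR g1 = (X AND (X XOR Y)) NOR (X XOR Y)
At X=1, Y=1, Z=0: circuit gives 1, formula gives 0.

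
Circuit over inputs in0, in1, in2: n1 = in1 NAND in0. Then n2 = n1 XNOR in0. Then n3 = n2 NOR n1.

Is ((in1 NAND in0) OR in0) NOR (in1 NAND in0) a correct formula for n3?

n1 = in1 NAND in0
n2 = n1 XNOR in0 = (in1 NAND in0) XNOR in0
n3 = n2 NOR n1 = ((in1 NAND in0) XNOR in0) NOR (in1 NAND in0)
At in0=1, in1=1, in2=0: circuit gives 1, formula gives 0.

No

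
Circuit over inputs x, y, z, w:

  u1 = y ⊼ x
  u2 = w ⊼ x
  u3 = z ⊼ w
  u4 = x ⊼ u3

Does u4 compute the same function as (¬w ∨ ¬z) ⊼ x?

u3 = z ⊼ w
u4 = x ⊼ u3 = x ⊼ (z ⊼ w)
At x=1, y=0, z=0, w=0: circuit gives 0, formula gives 0.
At x=0, y=0, z=0, w=0: circuit gives 1, formula gives 1.
Agrees on all 16 inputs.

Yes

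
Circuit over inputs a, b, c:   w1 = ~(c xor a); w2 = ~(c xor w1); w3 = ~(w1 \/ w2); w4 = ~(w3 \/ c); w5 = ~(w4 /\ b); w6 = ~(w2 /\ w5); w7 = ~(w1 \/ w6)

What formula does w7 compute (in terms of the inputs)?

w1 = ~(c xor a)
w2 = ~(c xor w1) = ~(c xor (~(c xor a)))
w3 = ~(w1 \/ w2) = ~((~(c xor a)) \/ (~(c xor (~(c xor a)))))
w4 = ~(w3 \/ c) = ~((~((~(c xor a)) \/ (~(c xor (~(c xor a)))))) \/ c)
w5 = ~(w4 /\ b) = ~((~((~((~(c xor a)) \/ (~(c xor (~(c xor a)))))) \/ c)) /\ b)
w6 = ~(w2 /\ w5) = ~((~(c xor (~(c xor a)))) /\ (~((~((~((~(c xor a)) \/ (~(c xor (~(c xor a)))))) \/ c)) /\ b)))
w7 = ~(w1 \/ w6) = ~((~(c xor a)) \/ (~((~(c xor (~(c xor a)))) /\ (~((~((~((~(c xor a)) \/ (~(c xor (~(c xor a)))))) \/ c)) /\ b)))))

~((~(c xor a)) \/ (~((~(c xor (~(c xor a)))) /\ (~((~((~((~(c xor a)) \/ (~(c xor (~(c xor a)))))) \/ c)) /\ b)))))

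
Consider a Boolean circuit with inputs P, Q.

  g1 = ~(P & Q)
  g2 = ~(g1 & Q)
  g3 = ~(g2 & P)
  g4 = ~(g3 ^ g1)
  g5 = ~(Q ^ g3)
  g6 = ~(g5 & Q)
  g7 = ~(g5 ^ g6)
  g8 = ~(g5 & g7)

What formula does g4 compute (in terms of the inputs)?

~((~((~((~(P & Q)) & Q)) & P)) ^ (~(P & Q)))

g1 = ~(P & Q)
g2 = ~(g1 & Q) = ~((~(P & Q)) & Q)
g3 = ~(g2 & P) = ~((~((~(P & Q)) & Q)) & P)
g4 = ~(g3 ^ g1) = ~((~((~((~(P & Q)) & Q)) & P)) ^ (~(P & Q)))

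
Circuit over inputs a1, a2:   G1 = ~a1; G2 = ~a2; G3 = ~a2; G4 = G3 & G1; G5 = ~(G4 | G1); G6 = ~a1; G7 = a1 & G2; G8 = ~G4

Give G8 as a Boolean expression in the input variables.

~(~a2 & ~a1)

G1 = ~a1
G3 = ~a2
G4 = G3 & G1 = ~a2 & ~a1
G8 = ~G4 = ~(~a2 & ~a1)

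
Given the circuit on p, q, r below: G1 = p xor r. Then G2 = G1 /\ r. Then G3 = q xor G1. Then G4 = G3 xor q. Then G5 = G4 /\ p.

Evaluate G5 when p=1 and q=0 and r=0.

1

G1 = 1 xor 0 = 1
G3 = 0 xor 1 = 1
G4 = 1 xor 0 = 1
G5 = 1 /\ 1 = 1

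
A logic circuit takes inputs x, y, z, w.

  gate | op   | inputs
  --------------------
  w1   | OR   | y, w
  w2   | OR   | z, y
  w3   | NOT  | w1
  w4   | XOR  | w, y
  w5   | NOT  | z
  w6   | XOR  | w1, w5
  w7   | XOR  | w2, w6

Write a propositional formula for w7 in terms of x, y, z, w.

w1 = y OR w
w2 = z OR y
w5 = NOT z
w6 = w1 XOR w5 = (y OR w) XOR NOT z
w7 = w2 XOR w6 = (z OR y) XOR ((y OR w) XOR NOT z)

(z OR y) XOR ((y OR w) XOR NOT z)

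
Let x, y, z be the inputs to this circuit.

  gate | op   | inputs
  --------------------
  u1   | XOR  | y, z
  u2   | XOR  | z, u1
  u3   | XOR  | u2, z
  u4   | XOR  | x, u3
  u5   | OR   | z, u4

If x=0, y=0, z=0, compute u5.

0

u1 = 0 XOR 0 = 0
u2 = 0 XOR 0 = 0
u3 = 0 XOR 0 = 0
u4 = 0 XOR 0 = 0
u5 = 0 OR 0 = 0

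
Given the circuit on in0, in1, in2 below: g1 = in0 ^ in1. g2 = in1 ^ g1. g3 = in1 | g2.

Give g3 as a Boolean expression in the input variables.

in1 | (in1 ^ (in0 ^ in1))

g1 = in0 ^ in1
g2 = in1 ^ g1 = in1 ^ (in0 ^ in1)
g3 = in1 | g2 = in1 | (in1 ^ (in0 ^ in1))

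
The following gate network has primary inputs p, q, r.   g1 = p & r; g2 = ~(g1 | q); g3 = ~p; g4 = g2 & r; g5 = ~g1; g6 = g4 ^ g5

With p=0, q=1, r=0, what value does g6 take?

g1 = 0 & 0 = 0
g2 = ~(0 | 1) = 0
g4 = 0 & 0 = 0
g5 = ~0 = 1
g6 = 0 ^ 1 = 1

1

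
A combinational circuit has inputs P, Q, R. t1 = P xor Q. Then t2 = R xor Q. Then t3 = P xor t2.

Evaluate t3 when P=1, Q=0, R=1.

t2 = 1 xor 0 = 1
t3 = 1 xor 1 = 0

0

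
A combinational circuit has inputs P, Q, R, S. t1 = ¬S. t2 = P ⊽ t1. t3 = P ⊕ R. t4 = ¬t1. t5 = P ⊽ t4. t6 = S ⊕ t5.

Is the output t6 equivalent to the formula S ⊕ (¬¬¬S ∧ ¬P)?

t1 = ¬S
t4 = ¬t1 = ¬¬S
t5 = P ⊽ t4 = P ⊽ ¬¬S
t6 = S ⊕ t5 = S ⊕ (P ⊽ ¬¬S)
At P=1, Q=0, R=0, S=0: circuit gives 0, formula gives 0.
At P=0, Q=0, R=0, S=0: circuit gives 1, formula gives 1.
Agrees on all 16 inputs.

Yes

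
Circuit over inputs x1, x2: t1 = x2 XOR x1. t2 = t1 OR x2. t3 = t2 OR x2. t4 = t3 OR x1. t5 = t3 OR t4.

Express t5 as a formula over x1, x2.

(((x2 XOR x1) OR x2) OR x2) OR ((((x2 XOR x1) OR x2) OR x2) OR x1)

t1 = x2 XOR x1
t2 = t1 OR x2 = (x2 XOR x1) OR x2
t3 = t2 OR x2 = ((x2 XOR x1) OR x2) OR x2
t4 = t3 OR x1 = (((x2 XOR x1) OR x2) OR x2) OR x1
t5 = t3 OR t4 = (((x2 XOR x1) OR x2) OR x2) OR ((((x2 XOR x1) OR x2) OR x2) OR x1)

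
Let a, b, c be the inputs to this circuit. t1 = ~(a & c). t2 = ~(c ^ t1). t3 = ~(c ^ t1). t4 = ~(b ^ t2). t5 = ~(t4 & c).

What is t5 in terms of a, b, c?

~((~(b ^ (~(c ^ (~(a & c)))))) & c)

t1 = ~(a & c)
t2 = ~(c ^ t1) = ~(c ^ (~(a & c)))
t4 = ~(b ^ t2) = ~(b ^ (~(c ^ (~(a & c)))))
t5 = ~(t4 & c) = ~((~(b ^ (~(c ^ (~(a & c)))))) & c)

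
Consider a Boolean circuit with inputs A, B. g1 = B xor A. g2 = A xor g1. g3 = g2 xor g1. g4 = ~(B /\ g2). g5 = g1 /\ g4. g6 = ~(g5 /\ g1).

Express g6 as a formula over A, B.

~(((B xor A) /\ (~(B /\ (A xor (B xor A))))) /\ (B xor A))

g1 = B xor A
g2 = A xor g1 = A xor (B xor A)
g4 = ~(B /\ g2) = ~(B /\ (A xor (B xor A)))
g5 = g1 /\ g4 = (B xor A) /\ (~(B /\ (A xor (B xor A))))
g6 = ~(g5 /\ g1) = ~(((B xor A) /\ (~(B /\ (A xor (B xor A))))) /\ (B xor A))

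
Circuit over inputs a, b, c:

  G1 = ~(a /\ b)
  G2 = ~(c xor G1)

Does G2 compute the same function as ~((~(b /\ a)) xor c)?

G1 = ~(a /\ b)
G2 = ~(c xor G1) = ~(c xor (~(a /\ b)))
At a=0, b=0, c=0: circuit gives 0, formula gives 0.
At a=0, b=0, c=1: circuit gives 1, formula gives 1.
Agrees on all 8 inputs.

Yes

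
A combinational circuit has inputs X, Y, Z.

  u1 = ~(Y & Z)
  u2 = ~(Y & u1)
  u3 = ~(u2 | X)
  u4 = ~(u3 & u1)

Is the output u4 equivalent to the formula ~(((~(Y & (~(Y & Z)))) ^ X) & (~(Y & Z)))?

No

u1 = ~(Y & Z)
u2 = ~(Y & u1) = ~(Y & (~(Y & Z)))
u3 = ~(u2 | X) = ~((~(Y & (~(Y & Z)))) | X)
u4 = ~(u3 & u1) = ~((~((~(Y & (~(Y & Z)))) | X)) & (~(Y & Z)))
At X=0, Y=0, Z=0: circuit gives 1, formula gives 0.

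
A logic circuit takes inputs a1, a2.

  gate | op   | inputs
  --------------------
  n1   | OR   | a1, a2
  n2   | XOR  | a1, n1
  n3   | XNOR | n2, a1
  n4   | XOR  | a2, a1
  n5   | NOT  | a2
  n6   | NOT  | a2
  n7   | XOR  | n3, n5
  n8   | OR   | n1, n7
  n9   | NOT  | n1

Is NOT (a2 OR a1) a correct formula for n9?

n1 = a1 OR a2
n9 = NOT n1 = NOT (a1 OR a2)
At a1=0, a2=1: circuit gives 0, formula gives 0.
At a1=0, a2=0: circuit gives 1, formula gives 1.
Agrees on all 4 inputs.

Yes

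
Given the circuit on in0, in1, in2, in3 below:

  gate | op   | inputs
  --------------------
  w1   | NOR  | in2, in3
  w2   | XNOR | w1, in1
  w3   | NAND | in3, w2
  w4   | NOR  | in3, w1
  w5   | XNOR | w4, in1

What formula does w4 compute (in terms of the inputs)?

w1 = in2 NOR in3
w4 = in3 NOR w1 = in3 NOR (in2 NOR in3)

in3 NOR (in2 NOR in3)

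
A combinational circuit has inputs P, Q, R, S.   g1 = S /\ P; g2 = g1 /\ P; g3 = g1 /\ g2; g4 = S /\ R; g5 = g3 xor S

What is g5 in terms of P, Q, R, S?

g1 = S /\ P
g2 = g1 /\ P = (S /\ P) /\ P
g3 = g1 /\ g2 = (S /\ P) /\ ((S /\ P) /\ P)
g5 = g3 xor S = ((S /\ P) /\ ((S /\ P) /\ P)) xor S

((S /\ P) /\ ((S /\ P) /\ P)) xor S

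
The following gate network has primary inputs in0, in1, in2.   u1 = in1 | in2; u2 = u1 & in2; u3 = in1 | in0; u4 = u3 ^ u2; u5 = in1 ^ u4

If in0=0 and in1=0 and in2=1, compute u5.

u1 = 0 | 1 = 1
u2 = 1 & 1 = 1
u3 = 0 | 0 = 0
u4 = 0 ^ 1 = 1
u5 = 0 ^ 1 = 1

1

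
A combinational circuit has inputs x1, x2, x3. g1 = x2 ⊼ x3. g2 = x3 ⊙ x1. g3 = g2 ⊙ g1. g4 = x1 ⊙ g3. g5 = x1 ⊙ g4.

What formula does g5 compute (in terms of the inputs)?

g1 = x2 ⊼ x3
g2 = x3 ⊙ x1
g3 = g2 ⊙ g1 = (x3 ⊙ x1) ⊙ (x2 ⊼ x3)
g4 = x1 ⊙ g3 = x1 ⊙ ((x3 ⊙ x1) ⊙ (x2 ⊼ x3))
g5 = x1 ⊙ g4 = x1 ⊙ (x1 ⊙ ((x3 ⊙ x1) ⊙ (x2 ⊼ x3)))

x1 ⊙ (x1 ⊙ ((x3 ⊙ x1) ⊙ (x2 ⊼ x3)))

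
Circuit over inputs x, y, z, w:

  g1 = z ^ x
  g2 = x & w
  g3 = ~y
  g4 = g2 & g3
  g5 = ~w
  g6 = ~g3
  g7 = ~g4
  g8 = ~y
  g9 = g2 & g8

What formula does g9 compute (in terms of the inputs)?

(x & w) & ~y

g2 = x & w
g8 = ~y
g9 = g2 & g8 = (x & w) & ~y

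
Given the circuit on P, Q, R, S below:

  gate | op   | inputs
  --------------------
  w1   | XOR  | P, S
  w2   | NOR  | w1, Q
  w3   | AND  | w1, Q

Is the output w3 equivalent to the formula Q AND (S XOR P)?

w1 = P XOR S
w3 = w1 AND Q = (P XOR S) AND Q
At P=0, Q=0, R=0, S=0: circuit gives 0, formula gives 0.
At P=0, Q=1, R=0, S=1: circuit gives 1, formula gives 1.
Agrees on all 16 inputs.

Yes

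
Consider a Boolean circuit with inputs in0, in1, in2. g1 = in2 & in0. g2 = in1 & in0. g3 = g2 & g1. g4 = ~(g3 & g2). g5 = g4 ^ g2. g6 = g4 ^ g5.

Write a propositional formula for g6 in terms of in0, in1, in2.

g1 = in2 & in0
g2 = in1 & in0
g3 = g2 & g1 = (in1 & in0) & (in2 & in0)
g4 = ~(g3 & g2) = ~(((in1 & in0) & (in2 & in0)) & (in1 & in0))
g5 = g4 ^ g2 = (~(((in1 & in0) & (in2 & in0)) & (in1 & in0))) ^ (in1 & in0)
g6 = g4 ^ g5 = (~(((in1 & in0) & (in2 & in0)) & (in1 & in0))) ^ ((~(((in1 & in0) & (in2 & in0)) & (in1 & in0))) ^ (in1 & in0))

(~(((in1 & in0) & (in2 & in0)) & (in1 & in0))) ^ ((~(((in1 & in0) & (in2 & in0)) & (in1 & in0))) ^ (in1 & in0))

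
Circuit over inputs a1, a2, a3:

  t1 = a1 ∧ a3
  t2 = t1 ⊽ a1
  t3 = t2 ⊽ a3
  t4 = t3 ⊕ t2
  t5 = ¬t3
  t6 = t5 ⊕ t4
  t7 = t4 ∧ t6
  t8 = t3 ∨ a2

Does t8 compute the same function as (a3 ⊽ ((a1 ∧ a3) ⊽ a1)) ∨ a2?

t1 = a1 ∧ a3
t2 = t1 ⊽ a1 = (a1 ∧ a3) ⊽ a1
t3 = t2 ⊽ a3 = ((a1 ∧ a3) ⊽ a1) ⊽ a3
t8 = t3 ∨ a2 = (((a1 ∧ a3) ⊽ a1) ⊽ a3) ∨ a2
At a1=0, a2=0, a3=0: circuit gives 0, formula gives 0.
At a1=0, a2=1, a3=0: circuit gives 1, formula gives 1.
Agrees on all 8 inputs.

Yes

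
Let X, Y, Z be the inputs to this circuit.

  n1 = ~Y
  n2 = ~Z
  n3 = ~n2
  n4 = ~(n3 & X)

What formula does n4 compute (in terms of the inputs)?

n2 = ~Z
n3 = ~n2 = ~~Z
n4 = ~(n3 & X) = ~(~~Z & X)

~(~~Z & X)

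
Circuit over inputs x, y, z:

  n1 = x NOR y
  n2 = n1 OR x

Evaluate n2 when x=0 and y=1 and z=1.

n1 = 0 NOR 1 = 0
n2 = 0 OR 0 = 0

0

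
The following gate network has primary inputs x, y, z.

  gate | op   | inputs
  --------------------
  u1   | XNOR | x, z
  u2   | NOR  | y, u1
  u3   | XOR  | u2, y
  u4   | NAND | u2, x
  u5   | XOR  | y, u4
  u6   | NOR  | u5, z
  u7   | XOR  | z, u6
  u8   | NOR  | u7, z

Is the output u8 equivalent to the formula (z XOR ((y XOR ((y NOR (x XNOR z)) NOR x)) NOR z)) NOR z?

u1 = x XNOR z
u2 = y NOR u1 = y NOR (x XNOR z)
u4 = u2 NAND x = (y NOR (x XNOR z)) NAND x
u5 = y XOR u4 = y XOR ((y NOR (x XNOR z)) NAND x)
u6 = u5 NOR z = (y XOR ((y NOR (x XNOR z)) NAND x)) NOR z
u7 = z XOR u6 = z XOR ((y XOR ((y NOR (x XNOR z)) NAND x)) NOR z)
u8 = u7 NOR z = (z XOR ((y XOR ((y NOR (x XNOR z)) NAND x)) NOR z)) NOR z
At x=1, y=1, z=0: circuit gives 0, formula gives 1.

No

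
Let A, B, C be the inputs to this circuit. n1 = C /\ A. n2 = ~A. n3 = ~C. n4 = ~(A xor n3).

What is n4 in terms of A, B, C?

~(A xor ~C)

n3 = ~C
n4 = ~(A xor n3) = ~(A xor ~C)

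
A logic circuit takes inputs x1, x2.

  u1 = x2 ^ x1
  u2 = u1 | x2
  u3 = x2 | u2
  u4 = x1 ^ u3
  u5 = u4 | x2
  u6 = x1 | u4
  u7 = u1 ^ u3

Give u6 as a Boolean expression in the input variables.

u1 = x2 ^ x1
u2 = u1 | x2 = (x2 ^ x1) | x2
u3 = x2 | u2 = x2 | ((x2 ^ x1) | x2)
u4 = x1 ^ u3 = x1 ^ (x2 | ((x2 ^ x1) | x2))
u6 = x1 | u4 = x1 | (x1 ^ (x2 | ((x2 ^ x1) | x2)))

x1 | (x1 ^ (x2 | ((x2 ^ x1) | x2)))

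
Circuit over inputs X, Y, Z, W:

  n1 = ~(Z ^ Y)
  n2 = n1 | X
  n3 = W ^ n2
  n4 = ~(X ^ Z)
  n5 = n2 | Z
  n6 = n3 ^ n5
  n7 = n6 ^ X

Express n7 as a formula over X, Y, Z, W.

((W ^ ((~(Z ^ Y)) | X)) ^ (((~(Z ^ Y)) | X) | Z)) ^ X

n1 = ~(Z ^ Y)
n2 = n1 | X = (~(Z ^ Y)) | X
n3 = W ^ n2 = W ^ ((~(Z ^ Y)) | X)
n5 = n2 | Z = ((~(Z ^ Y)) | X) | Z
n6 = n3 ^ n5 = (W ^ ((~(Z ^ Y)) | X)) ^ (((~(Z ^ Y)) | X) | Z)
n7 = n6 ^ X = ((W ^ ((~(Z ^ Y)) | X)) ^ (((~(Z ^ Y)) | X) | Z)) ^ X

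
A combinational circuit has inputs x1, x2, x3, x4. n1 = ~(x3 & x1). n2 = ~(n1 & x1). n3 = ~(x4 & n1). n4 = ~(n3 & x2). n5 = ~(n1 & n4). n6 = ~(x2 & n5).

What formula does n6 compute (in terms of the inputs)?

~(x2 & (~((~(x3 & x1)) & (~((~(x4 & (~(x3 & x1)))) & x2)))))

n1 = ~(x3 & x1)
n3 = ~(x4 & n1) = ~(x4 & (~(x3 & x1)))
n4 = ~(n3 & x2) = ~((~(x4 & (~(x3 & x1)))) & x2)
n5 = ~(n1 & n4) = ~((~(x3 & x1)) & (~((~(x4 & (~(x3 & x1)))) & x2)))
n6 = ~(x2 & n5) = ~(x2 & (~((~(x3 & x1)) & (~((~(x4 & (~(x3 & x1)))) & x2)))))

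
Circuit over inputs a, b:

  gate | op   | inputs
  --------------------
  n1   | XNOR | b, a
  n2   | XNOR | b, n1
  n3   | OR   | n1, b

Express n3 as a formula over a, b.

n1 = b XNOR a
n3 = n1 OR b = (b XNOR a) OR b

(b XNOR a) OR b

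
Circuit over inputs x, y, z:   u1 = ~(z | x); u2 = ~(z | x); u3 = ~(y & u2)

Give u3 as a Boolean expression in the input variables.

~(y & (~(z | x)))

u2 = ~(z | x)
u3 = ~(y & u2) = ~(y & (~(z | x)))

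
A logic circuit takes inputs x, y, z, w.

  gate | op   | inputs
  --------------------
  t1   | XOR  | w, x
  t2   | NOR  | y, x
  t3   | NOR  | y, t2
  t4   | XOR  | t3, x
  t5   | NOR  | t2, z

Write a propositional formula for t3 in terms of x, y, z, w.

y NOR (y NOR x)

t2 = y NOR x
t3 = y NOR t2 = y NOR (y NOR x)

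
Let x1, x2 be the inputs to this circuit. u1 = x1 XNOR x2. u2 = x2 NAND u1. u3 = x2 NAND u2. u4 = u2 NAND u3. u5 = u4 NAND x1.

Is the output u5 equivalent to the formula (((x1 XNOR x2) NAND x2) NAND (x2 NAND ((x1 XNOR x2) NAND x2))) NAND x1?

u1 = x1 XNOR x2
u2 = x2 NAND u1 = x2 NAND (x1 XNOR x2)
u3 = x2 NAND u2 = x2 NAND (x2 NAND (x1 XNOR x2))
u4 = u2 NAND u3 = (x2 NAND (x1 XNOR x2)) NAND (x2 NAND (x2 NAND (x1 XNOR x2)))
u5 = u4 NAND x1 = ((x2 NAND (x1 XNOR x2)) NAND (x2 NAND (x2 NAND (x1 XNOR x2)))) NAND x1
At x1=1, x2=1: circuit gives 0, formula gives 0.
At x1=0, x2=0: circuit gives 1, formula gives 1.
Agrees on all 4 inputs.

Yes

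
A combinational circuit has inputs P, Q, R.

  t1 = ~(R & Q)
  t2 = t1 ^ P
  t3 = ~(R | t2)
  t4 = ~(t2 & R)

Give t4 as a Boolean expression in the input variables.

t1 = ~(R & Q)
t2 = t1 ^ P = (~(R & Q)) ^ P
t4 = ~(t2 & R) = ~(((~(R & Q)) ^ P) & R)

~(((~(R & Q)) ^ P) & R)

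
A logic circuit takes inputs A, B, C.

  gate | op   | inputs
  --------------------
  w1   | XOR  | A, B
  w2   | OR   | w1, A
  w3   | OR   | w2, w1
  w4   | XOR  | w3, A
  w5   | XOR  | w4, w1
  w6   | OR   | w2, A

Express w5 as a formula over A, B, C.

((((A XOR B) OR A) OR (A XOR B)) XOR A) XOR (A XOR B)

w1 = A XOR B
w2 = w1 OR A = (A XOR B) OR A
w3 = w2 OR w1 = ((A XOR B) OR A) OR (A XOR B)
w4 = w3 XOR A = (((A XOR B) OR A) OR (A XOR B)) XOR A
w5 = w4 XOR w1 = ((((A XOR B) OR A) OR (A XOR B)) XOR A) XOR (A XOR B)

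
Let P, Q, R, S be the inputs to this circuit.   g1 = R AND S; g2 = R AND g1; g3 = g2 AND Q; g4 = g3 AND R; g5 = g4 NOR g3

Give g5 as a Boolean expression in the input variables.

g1 = R AND S
g2 = R AND g1 = R AND (R AND S)
g3 = g2 AND Q = (R AND (R AND S)) AND Q
g4 = g3 AND R = ((R AND (R AND S)) AND Q) AND R
g5 = g4 NOR g3 = (((R AND (R AND S)) AND Q) AND R) NOR ((R AND (R AND S)) AND Q)

(((R AND (R AND S)) AND Q) AND R) NOR ((R AND (R AND S)) AND Q)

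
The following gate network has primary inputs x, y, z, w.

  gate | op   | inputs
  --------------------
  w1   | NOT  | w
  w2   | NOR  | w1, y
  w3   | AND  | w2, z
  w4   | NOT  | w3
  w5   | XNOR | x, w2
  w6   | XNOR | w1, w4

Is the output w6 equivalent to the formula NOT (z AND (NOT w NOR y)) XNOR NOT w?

w1 = NOT w
w2 = w1 NOR y = NOT w NOR y
w3 = w2 AND z = (NOT w NOR y) AND z
w4 = NOT w3 = NOT ((NOT w NOR y) AND z)
w6 = w1 XNOR w4 = NOT w XNOR NOT ((NOT w NOR y) AND z)
At x=0, y=0, z=0, w=1: circuit gives 0, formula gives 0.
At x=0, y=0, z=0, w=0: circuit gives 1, formula gives 1.
Agrees on all 16 inputs.

Yes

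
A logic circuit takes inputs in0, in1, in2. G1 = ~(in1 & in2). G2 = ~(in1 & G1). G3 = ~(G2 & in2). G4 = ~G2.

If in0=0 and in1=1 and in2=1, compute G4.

G1 = ~(1 & 1) = 0
G2 = ~(1 & 0) = 1
G4 = ~1 = 0

0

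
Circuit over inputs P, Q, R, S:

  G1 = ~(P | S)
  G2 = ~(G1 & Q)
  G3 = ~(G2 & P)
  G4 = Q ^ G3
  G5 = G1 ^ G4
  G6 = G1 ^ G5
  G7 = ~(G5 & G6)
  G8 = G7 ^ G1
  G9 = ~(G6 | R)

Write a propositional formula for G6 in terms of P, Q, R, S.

G1 = ~(P | S)
G2 = ~(G1 & Q) = ~((~(P | S)) & Q)
G3 = ~(G2 & P) = ~((~((~(P | S)) & Q)) & P)
G4 = Q ^ G3 = Q ^ (~((~((~(P | S)) & Q)) & P))
G5 = G1 ^ G4 = (~(P | S)) ^ (Q ^ (~((~((~(P | S)) & Q)) & P)))
G6 = G1 ^ G5 = (~(P | S)) ^ ((~(P | S)) ^ (Q ^ (~((~((~(P | S)) & Q)) & P))))

(~(P | S)) ^ ((~(P | S)) ^ (Q ^ (~((~((~(P | S)) & Q)) & P))))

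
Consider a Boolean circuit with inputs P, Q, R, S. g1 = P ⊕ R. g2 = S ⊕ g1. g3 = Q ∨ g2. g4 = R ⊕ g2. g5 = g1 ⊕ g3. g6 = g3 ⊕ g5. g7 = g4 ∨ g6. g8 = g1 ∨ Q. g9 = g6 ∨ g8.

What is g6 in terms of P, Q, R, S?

g1 = P ⊕ R
g2 = S ⊕ g1 = S ⊕ (P ⊕ R)
g3 = Q ∨ g2 = Q ∨ (S ⊕ (P ⊕ R))
g5 = g1 ⊕ g3 = (P ⊕ R) ⊕ (Q ∨ (S ⊕ (P ⊕ R)))
g6 = g3 ⊕ g5 = (Q ∨ (S ⊕ (P ⊕ R))) ⊕ ((P ⊕ R) ⊕ (Q ∨ (S ⊕ (P ⊕ R))))

(Q ∨ (S ⊕ (P ⊕ R))) ⊕ ((P ⊕ R) ⊕ (Q ∨ (S ⊕ (P ⊕ R))))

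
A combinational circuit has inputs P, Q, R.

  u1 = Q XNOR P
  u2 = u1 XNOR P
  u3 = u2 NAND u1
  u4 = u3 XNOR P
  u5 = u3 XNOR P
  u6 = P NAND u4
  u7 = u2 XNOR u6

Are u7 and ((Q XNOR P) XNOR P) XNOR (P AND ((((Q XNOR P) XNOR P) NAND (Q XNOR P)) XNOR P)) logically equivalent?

No

u1 = Q XNOR P
u2 = u1 XNOR P = (Q XNOR P) XNOR P
u3 = u2 NAND u1 = ((Q XNOR P) XNOR P) NAND (Q XNOR P)
u4 = u3 XNOR P = (((Q XNOR P) XNOR P) NAND (Q XNOR P)) XNOR P
u6 = P NAND u4 = P NAND ((((Q XNOR P) XNOR P) NAND (Q XNOR P)) XNOR P)
u7 = u2 XNOR u6 = ((Q XNOR P) XNOR P) XNOR (P NAND ((((Q XNOR P) XNOR P) NAND (Q XNOR P)) XNOR P))
At P=0, Q=0, R=0: circuit gives 0, formula gives 1.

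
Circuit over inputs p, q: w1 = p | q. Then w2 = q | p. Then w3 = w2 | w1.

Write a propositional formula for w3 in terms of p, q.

(q | p) | (p | q)

w1 = p | q
w2 = q | p
w3 = w2 | w1 = (q | p) | (p | q)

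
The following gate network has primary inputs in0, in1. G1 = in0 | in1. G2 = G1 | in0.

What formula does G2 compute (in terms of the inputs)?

(in0 | in1) | in0

G1 = in0 | in1
G2 = G1 | in0 = (in0 | in1) | in0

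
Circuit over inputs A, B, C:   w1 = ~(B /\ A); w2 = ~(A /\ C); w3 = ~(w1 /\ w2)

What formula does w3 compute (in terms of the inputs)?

~((~(B /\ A)) /\ (~(A /\ C)))

w1 = ~(B /\ A)
w2 = ~(A /\ C)
w3 = ~(w1 /\ w2) = ~((~(B /\ A)) /\ (~(A /\ C)))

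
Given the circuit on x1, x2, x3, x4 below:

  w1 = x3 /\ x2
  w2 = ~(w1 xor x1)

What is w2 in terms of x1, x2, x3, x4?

~((x3 /\ x2) xor x1)

w1 = x3 /\ x2
w2 = ~(w1 xor x1) = ~((x3 /\ x2) xor x1)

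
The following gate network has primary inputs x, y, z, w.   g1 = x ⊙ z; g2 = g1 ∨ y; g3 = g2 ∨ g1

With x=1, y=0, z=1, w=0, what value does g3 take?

g1 = 1 ⊙ 1 = 1
g2 = 1 ∨ 0 = 1
g3 = 1 ∨ 1 = 1

1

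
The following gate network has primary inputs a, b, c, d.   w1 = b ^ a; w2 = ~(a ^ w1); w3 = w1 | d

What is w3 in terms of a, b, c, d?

w1 = b ^ a
w3 = w1 | d = (b ^ a) | d

(b ^ a) | d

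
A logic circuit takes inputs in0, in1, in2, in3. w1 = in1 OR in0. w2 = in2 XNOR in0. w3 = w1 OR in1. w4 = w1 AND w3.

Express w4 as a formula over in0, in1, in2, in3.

w1 = in1 OR in0
w3 = w1 OR in1 = (in1 OR in0) OR in1
w4 = w1 AND w3 = (in1 OR in0) AND ((in1 OR in0) OR in1)

(in1 OR in0) AND ((in1 OR in0) OR in1)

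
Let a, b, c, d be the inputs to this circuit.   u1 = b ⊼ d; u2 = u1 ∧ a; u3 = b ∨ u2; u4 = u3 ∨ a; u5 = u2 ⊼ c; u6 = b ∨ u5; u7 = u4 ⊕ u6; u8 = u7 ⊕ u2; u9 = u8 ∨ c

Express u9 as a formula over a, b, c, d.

((((b ∨ ((b ⊼ d) ∧ a)) ∨ a) ⊕ (b ∨ (((b ⊼ d) ∧ a) ⊼ c))) ⊕ ((b ⊼ d) ∧ a)) ∨ c

u1 = b ⊼ d
u2 = u1 ∧ a = (b ⊼ d) ∧ a
u3 = b ∨ u2 = b ∨ ((b ⊼ d) ∧ a)
u4 = u3 ∨ a = (b ∨ ((b ⊼ d) ∧ a)) ∨ a
u5 = u2 ⊼ c = ((b ⊼ d) ∧ a) ⊼ c
u6 = b ∨ u5 = b ∨ (((b ⊼ d) ∧ a) ⊼ c)
u7 = u4 ⊕ u6 = ((b ∨ ((b ⊼ d) ∧ a)) ∨ a) ⊕ (b ∨ (((b ⊼ d) ∧ a) ⊼ c))
u8 = u7 ⊕ u2 = (((b ∨ ((b ⊼ d) ∧ a)) ∨ a) ⊕ (b ∨ (((b ⊼ d) ∧ a) ⊼ c))) ⊕ ((b ⊼ d) ∧ a)
u9 = u8 ∨ c = ((((b ∨ ((b ⊼ d) ∧ a)) ∨ a) ⊕ (b ∨ (((b ⊼ d) ∧ a) ⊼ c))) ⊕ ((b ⊼ d) ∧ a)) ∨ c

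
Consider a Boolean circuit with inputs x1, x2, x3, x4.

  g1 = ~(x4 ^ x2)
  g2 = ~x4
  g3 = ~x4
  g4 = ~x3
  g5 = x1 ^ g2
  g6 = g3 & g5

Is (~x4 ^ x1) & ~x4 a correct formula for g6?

g2 = ~x4
g3 = ~x4
g5 = x1 ^ g2 = x1 ^ ~x4
g6 = g3 & g5 = ~x4 & (x1 ^ ~x4)
At x1=0, x2=0, x3=0, x4=1: circuit gives 0, formula gives 0.
At x1=0, x2=0, x3=0, x4=0: circuit gives 1, formula gives 1.
Agrees on all 16 inputs.

Yes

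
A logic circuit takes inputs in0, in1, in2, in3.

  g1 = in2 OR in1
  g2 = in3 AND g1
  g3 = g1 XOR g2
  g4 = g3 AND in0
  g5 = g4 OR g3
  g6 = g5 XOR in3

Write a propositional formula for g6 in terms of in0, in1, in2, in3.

((((in2 OR in1) XOR (in3 AND (in2 OR in1))) AND in0) OR ((in2 OR in1) XOR (in3 AND (in2 OR in1)))) XOR in3

g1 = in2 OR in1
g2 = in3 AND g1 = in3 AND (in2 OR in1)
g3 = g1 XOR g2 = (in2 OR in1) XOR (in3 AND (in2 OR in1))
g4 = g3 AND in0 = ((in2 OR in1) XOR (in3 AND (in2 OR in1))) AND in0
g5 = g4 OR g3 = (((in2 OR in1) XOR (in3 AND (in2 OR in1))) AND in0) OR ((in2 OR in1) XOR (in3 AND (in2 OR in1)))
g6 = g5 XOR in3 = ((((in2 OR in1) XOR (in3 AND (in2 OR in1))) AND in0) OR ((in2 OR in1) XOR (in3 AND (in2 OR in1)))) XOR in3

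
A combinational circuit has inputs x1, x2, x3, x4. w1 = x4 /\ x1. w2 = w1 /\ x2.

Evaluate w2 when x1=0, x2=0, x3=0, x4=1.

w1 = 1 /\ 0 = 0
w2 = 0 /\ 0 = 0

0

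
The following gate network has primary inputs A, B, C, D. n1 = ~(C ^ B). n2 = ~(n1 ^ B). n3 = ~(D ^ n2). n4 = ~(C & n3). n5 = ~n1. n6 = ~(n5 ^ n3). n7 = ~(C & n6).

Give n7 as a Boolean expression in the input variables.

n1 = ~(C ^ B)
n2 = ~(n1 ^ B) = ~((~(C ^ B)) ^ B)
n3 = ~(D ^ n2) = ~(D ^ (~((~(C ^ B)) ^ B)))
n5 = ~n1 = ~(~(C ^ B))
n6 = ~(n5 ^ n3) = ~(~(~(C ^ B)) ^ (~(D ^ (~((~(C ^ B)) ^ B)))))
n7 = ~(C & n6) = ~(C & (~(~(~(C ^ B)) ^ (~(D ^ (~((~(C ^ B)) ^ B)))))))

~(C & (~(~(~(C ^ B)) ^ (~(D ^ (~((~(C ^ B)) ^ B)))))))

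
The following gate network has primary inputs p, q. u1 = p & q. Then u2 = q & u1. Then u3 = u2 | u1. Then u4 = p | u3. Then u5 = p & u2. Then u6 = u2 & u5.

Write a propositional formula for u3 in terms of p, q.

u1 = p & q
u2 = q & u1 = q & (p & q)
u3 = u2 | u1 = (q & (p & q)) | (p & q)

(q & (p & q)) | (p & q)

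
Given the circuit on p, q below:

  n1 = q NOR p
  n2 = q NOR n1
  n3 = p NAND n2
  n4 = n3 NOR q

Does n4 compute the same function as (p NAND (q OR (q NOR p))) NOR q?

No

n1 = q NOR p
n2 = q NOR n1 = q NOR (q NOR p)
n3 = p NAND n2 = p NAND (q NOR (q NOR p))
n4 = n3 NOR q = (p NAND (q NOR (q NOR p))) NOR q
At p=1, q=0: circuit gives 1, formula gives 0.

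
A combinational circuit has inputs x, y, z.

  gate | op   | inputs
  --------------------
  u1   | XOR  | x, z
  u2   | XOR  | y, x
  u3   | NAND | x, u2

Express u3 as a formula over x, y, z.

x NAND (y XOR x)

u2 = y XOR x
u3 = x NAND u2 = x NAND (y XOR x)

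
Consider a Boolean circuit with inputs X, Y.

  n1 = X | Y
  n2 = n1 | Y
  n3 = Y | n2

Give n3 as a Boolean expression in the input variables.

n1 = X | Y
n2 = n1 | Y = (X | Y) | Y
n3 = Y | n2 = Y | ((X | Y) | Y)

Y | ((X | Y) | Y)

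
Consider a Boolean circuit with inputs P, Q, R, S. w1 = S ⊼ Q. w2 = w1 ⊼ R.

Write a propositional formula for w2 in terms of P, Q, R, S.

w1 = S ⊼ Q
w2 = w1 ⊼ R = (S ⊼ Q) ⊼ R

(S ⊼ Q) ⊼ R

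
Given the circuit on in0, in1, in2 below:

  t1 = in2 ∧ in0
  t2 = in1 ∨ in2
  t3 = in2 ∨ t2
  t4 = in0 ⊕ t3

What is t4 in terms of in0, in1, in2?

in0 ⊕ (in2 ∨ (in1 ∨ in2))

t2 = in1 ∨ in2
t3 = in2 ∨ t2 = in2 ∨ (in1 ∨ in2)
t4 = in0 ⊕ t3 = in0 ⊕ (in2 ∨ (in1 ∨ in2))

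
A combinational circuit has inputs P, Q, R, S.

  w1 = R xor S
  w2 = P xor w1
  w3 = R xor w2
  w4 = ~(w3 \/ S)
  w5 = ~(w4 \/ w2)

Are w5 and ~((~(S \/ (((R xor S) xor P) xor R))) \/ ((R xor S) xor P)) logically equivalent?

w1 = R xor S
w2 = P xor w1 = P xor (R xor S)
w3 = R xor w2 = R xor (P xor (R xor S))
w4 = ~(w3 \/ S) = ~((R xor (P xor (R xor S))) \/ S)
w5 = ~(w4 \/ w2) = ~((~((R xor (P xor (R xor S))) \/ S)) \/ (P xor (R xor S)))
At P=0, Q=0, R=0, S=0: circuit gives 0, formula gives 0.
At P=0, Q=0, R=1, S=1: circuit gives 1, formula gives 1.
Agrees on all 16 inputs.

Yes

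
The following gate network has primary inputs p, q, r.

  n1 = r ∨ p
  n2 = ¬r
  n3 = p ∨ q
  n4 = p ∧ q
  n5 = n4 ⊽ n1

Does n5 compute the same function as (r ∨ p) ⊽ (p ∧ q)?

n1 = r ∨ p
n4 = p ∧ q
n5 = n4 ⊽ n1 = (p ∧ q) ⊽ (r ∨ p)
At p=0, q=0, r=1: circuit gives 0, formula gives 0.
At p=0, q=0, r=0: circuit gives 1, formula gives 1.
Agrees on all 8 inputs.

Yes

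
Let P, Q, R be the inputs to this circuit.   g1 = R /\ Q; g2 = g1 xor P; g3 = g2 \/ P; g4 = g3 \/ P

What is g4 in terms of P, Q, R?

g1 = R /\ Q
g2 = g1 xor P = (R /\ Q) xor P
g3 = g2 \/ P = ((R /\ Q) xor P) \/ P
g4 = g3 \/ P = (((R /\ Q) xor P) \/ P) \/ P

(((R /\ Q) xor P) \/ P) \/ P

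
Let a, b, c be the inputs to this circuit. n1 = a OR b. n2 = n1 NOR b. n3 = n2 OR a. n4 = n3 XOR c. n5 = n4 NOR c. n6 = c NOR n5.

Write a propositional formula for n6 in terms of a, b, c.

c NOR (((((a OR b) NOR b) OR a) XOR c) NOR c)

n1 = a OR b
n2 = n1 NOR b = (a OR b) NOR b
n3 = n2 OR a = ((a OR b) NOR b) OR a
n4 = n3 XOR c = (((a OR b) NOR b) OR a) XOR c
n5 = n4 NOR c = ((((a OR b) NOR b) OR a) XOR c) NOR c
n6 = c NOR n5 = c NOR (((((a OR b) NOR b) OR a) XOR c) NOR c)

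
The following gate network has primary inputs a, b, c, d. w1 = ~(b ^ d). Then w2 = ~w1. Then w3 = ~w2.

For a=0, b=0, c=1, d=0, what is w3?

1

w1 = ~(0 ^ 0) = 1
w2 = ~1 = 0
w3 = ~0 = 1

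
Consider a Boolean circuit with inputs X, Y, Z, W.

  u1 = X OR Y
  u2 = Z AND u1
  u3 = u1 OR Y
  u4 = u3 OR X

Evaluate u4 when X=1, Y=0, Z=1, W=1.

1

u1 = 1 OR 0 = 1
u3 = 1 OR 0 = 1
u4 = 1 OR 1 = 1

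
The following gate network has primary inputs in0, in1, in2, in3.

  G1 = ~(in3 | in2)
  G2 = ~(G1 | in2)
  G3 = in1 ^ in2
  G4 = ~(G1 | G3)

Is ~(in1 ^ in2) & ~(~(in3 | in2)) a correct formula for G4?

Yes

G1 = ~(in3 | in2)
G3 = in1 ^ in2
G4 = ~(G1 | G3) = ~((~(in3 | in2)) | (in1 ^ in2))
At in0=0, in1=0, in2=0, in3=0: circuit gives 0, formula gives 0.
At in0=0, in1=0, in2=0, in3=1: circuit gives 1, formula gives 1.
Agrees on all 16 inputs.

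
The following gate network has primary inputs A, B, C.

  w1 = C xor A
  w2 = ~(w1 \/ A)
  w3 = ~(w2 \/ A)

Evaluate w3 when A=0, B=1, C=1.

1

w1 = 1 xor 0 = 1
w2 = ~(1 \/ 0) = 0
w3 = ~(0 \/ 0) = 1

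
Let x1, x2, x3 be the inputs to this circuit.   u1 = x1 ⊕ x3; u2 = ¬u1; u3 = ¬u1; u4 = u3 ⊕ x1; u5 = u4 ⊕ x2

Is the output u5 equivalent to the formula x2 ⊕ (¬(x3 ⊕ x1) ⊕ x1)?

Yes

u1 = x1 ⊕ x3
u3 = ¬u1 = ¬(x1 ⊕ x3)
u4 = u3 ⊕ x1 = ¬(x1 ⊕ x3) ⊕ x1
u5 = u4 ⊕ x2 = (¬(x1 ⊕ x3) ⊕ x1) ⊕ x2
At x1=0, x2=0, x3=1: circuit gives 0, formula gives 0.
At x1=0, x2=0, x3=0: circuit gives 1, formula gives 1.
Agrees on all 8 inputs.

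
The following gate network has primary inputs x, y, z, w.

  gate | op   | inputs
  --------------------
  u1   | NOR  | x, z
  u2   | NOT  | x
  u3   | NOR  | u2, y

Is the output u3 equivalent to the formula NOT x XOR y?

No

u2 = NOT x
u3 = u2 NOR y = NOT x NOR y
At x=0, y=0, z=0, w=0: circuit gives 0, formula gives 1.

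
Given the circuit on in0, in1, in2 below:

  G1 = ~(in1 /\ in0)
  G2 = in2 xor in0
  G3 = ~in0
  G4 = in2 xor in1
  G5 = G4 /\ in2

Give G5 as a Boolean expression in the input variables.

G4 = in2 xor in1
G5 = G4 /\ in2 = (in2 xor in1) /\ in2

(in2 xor in1) /\ in2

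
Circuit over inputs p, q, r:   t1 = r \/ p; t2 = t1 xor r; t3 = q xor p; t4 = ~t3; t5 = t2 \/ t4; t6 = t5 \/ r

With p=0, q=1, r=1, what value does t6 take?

t1 = 1 \/ 0 = 1
t2 = 1 xor 1 = 0
t3 = 1 xor 0 = 1
t4 = ~1 = 0
t5 = 0 \/ 0 = 0
t6 = 0 \/ 1 = 1

1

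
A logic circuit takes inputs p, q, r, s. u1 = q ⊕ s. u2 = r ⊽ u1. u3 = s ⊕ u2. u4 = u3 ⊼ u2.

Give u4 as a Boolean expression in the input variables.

u1 = q ⊕ s
u2 = r ⊽ u1 = r ⊽ (q ⊕ s)
u3 = s ⊕ u2 = s ⊕ (r ⊽ (q ⊕ s))
u4 = u3 ⊼ u2 = (s ⊕ (r ⊽ (q ⊕ s))) ⊼ (r ⊽ (q ⊕ s))

(s ⊕ (r ⊽ (q ⊕ s))) ⊼ (r ⊽ (q ⊕ s))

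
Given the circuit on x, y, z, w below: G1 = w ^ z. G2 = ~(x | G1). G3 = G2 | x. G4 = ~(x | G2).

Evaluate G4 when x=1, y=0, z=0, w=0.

0

G1 = 0 ^ 0 = 0
G2 = ~(1 | 0) = 0
G4 = ~(1 | 0) = 0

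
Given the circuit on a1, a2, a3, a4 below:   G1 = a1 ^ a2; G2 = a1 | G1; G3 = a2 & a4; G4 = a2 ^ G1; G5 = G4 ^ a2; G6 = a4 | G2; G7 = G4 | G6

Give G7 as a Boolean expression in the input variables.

(a2 ^ (a1 ^ a2)) | (a4 | (a1 | (a1 ^ a2)))

G1 = a1 ^ a2
G2 = a1 | G1 = a1 | (a1 ^ a2)
G4 = a2 ^ G1 = a2 ^ (a1 ^ a2)
G6 = a4 | G2 = a4 | (a1 | (a1 ^ a2))
G7 = G4 | G6 = (a2 ^ (a1 ^ a2)) | (a4 | (a1 | (a1 ^ a2)))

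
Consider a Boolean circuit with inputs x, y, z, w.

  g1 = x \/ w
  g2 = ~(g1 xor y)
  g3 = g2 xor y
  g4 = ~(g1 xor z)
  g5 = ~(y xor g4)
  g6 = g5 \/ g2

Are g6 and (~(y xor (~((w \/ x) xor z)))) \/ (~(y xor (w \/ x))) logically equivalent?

g1 = x \/ w
g2 = ~(g1 xor y) = ~((x \/ w) xor y)
g4 = ~(g1 xor z) = ~((x \/ w) xor z)
g5 = ~(y xor g4) = ~(y xor (~((x \/ w) xor z)))
g6 = g5 \/ g2 = (~(y xor (~((x \/ w) xor z)))) \/ (~((x \/ w) xor y))
At x=0, y=0, z=1, w=1: circuit gives 0, formula gives 0.
At x=0, y=0, z=0, w=0: circuit gives 1, formula gives 1.
Agrees on all 16 inputs.

Yes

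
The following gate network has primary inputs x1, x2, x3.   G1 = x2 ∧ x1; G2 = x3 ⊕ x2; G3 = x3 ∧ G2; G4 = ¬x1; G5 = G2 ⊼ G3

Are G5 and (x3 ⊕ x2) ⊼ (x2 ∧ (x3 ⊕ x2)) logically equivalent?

No

G2 = x3 ⊕ x2
G3 = x3 ∧ G2 = x3 ∧ (x3 ⊕ x2)
G5 = G2 ⊼ G3 = (x3 ⊕ x2) ⊼ (x3 ∧ (x3 ⊕ x2))
At x1=0, x2=0, x3=1: circuit gives 0, formula gives 1.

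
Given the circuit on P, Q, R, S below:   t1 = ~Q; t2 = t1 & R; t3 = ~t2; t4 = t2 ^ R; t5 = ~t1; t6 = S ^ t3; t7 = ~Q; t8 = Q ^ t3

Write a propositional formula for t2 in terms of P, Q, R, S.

t1 = ~Q
t2 = t1 & R = ~Q & R

~Q & R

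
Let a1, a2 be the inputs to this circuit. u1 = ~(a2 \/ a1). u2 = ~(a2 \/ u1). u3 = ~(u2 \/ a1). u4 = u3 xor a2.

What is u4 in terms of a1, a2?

u1 = ~(a2 \/ a1)
u2 = ~(a2 \/ u1) = ~(a2 \/ (~(a2 \/ a1)))
u3 = ~(u2 \/ a1) = ~((~(a2 \/ (~(a2 \/ a1)))) \/ a1)
u4 = u3 xor a2 = (~((~(a2 \/ (~(a2 \/ a1)))) \/ a1)) xor a2

(~((~(a2 \/ (~(a2 \/ a1)))) \/ a1)) xor a2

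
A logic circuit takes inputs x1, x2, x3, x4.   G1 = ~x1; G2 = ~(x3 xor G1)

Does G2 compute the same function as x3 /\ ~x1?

No

G1 = ~x1
G2 = ~(x3 xor G1) = ~(x3 xor ~x1)
At x1=1, x2=0, x3=0, x4=0: circuit gives 1, formula gives 0.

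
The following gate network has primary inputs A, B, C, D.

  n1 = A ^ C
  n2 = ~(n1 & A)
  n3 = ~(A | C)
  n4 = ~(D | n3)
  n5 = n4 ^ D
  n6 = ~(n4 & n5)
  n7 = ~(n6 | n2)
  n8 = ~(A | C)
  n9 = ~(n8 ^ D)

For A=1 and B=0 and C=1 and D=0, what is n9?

n8 = ~(1 | 1) = 0
n9 = ~(0 ^ 0) = 1

1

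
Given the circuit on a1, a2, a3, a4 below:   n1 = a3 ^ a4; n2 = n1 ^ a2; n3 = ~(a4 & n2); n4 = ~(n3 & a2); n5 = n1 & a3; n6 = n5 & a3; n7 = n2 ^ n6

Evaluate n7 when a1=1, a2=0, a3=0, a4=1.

1

n1 = 0 ^ 1 = 1
n2 = 1 ^ 0 = 1
n5 = 1 & 0 = 0
n6 = 0 & 0 = 0
n7 = 1 ^ 0 = 1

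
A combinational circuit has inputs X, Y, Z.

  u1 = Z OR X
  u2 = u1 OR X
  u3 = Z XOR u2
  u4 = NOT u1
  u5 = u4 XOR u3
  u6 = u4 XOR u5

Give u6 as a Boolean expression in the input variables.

u1 = Z OR X
u2 = u1 OR X = (Z OR X) OR X
u3 = Z XOR u2 = Z XOR ((Z OR X) OR X)
u4 = NOT u1 = NOT (Z OR X)
u5 = u4 XOR u3 = NOT (Z OR X) XOR (Z XOR ((Z OR X) OR X))
u6 = u4 XOR u5 = NOT (Z OR X) XOR (NOT (Z OR X) XOR (Z XOR ((Z OR X) OR X)))

NOT (Z OR X) XOR (NOT (Z OR X) XOR (Z XOR ((Z OR X) OR X)))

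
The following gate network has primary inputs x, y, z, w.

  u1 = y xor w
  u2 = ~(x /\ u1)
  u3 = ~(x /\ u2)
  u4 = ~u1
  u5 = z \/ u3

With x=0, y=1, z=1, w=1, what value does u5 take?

u1 = 1 xor 1 = 0
u2 = ~(0 /\ 0) = 1
u3 = ~(0 /\ 1) = 1
u5 = 1 \/ 1 = 1

1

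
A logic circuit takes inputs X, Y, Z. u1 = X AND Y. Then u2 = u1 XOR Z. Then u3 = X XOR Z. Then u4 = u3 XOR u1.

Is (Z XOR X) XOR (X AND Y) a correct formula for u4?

u1 = X AND Y
u3 = X XOR Z
u4 = u3 XOR u1 = (X XOR Z) XOR (X AND Y)
At X=0, Y=0, Z=0: circuit gives 0, formula gives 0.
At X=0, Y=0, Z=1: circuit gives 1, formula gives 1.
Agrees on all 8 inputs.

Yes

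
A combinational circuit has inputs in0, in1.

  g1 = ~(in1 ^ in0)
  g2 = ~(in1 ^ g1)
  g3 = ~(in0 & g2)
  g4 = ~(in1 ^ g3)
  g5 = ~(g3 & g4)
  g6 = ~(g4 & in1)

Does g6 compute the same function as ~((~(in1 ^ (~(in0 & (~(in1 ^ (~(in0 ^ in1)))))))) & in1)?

Yes

g1 = ~(in1 ^ in0)
g2 = ~(in1 ^ g1) = ~(in1 ^ (~(in1 ^ in0)))
g3 = ~(in0 & g2) = ~(in0 & (~(in1 ^ (~(in1 ^ in0)))))
g4 = ~(in1 ^ g3) = ~(in1 ^ (~(in0 & (~(in1 ^ (~(in1 ^ in0)))))))
g6 = ~(g4 & in1) = ~((~(in1 ^ (~(in0 & (~(in1 ^ (~(in1 ^ in0)))))))) & in1)
At in0=0, in1=1: circuit gives 0, formula gives 0.
At in0=0, in1=0: circuit gives 1, formula gives 1.
Agrees on all 4 inputs.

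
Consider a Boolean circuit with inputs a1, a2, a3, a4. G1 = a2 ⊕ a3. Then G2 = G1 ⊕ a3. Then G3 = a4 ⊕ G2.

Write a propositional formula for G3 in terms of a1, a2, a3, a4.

G1 = a2 ⊕ a3
G2 = G1 ⊕ a3 = (a2 ⊕ a3) ⊕ a3
G3 = a4 ⊕ G2 = a4 ⊕ ((a2 ⊕ a3) ⊕ a3)

a4 ⊕ ((a2 ⊕ a3) ⊕ a3)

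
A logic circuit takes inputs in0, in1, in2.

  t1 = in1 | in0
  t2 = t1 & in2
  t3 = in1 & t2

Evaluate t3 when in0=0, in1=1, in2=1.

t1 = 1 | 0 = 1
t2 = 1 & 1 = 1
t3 = 1 & 1 = 1

1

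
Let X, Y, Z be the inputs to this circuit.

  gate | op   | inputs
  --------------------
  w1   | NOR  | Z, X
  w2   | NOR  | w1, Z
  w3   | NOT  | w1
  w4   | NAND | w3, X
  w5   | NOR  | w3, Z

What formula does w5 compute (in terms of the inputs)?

w1 = Z NOR X
w3 = NOT w1 = NOT (Z NOR X)
w5 = w3 NOR Z = NOT (Z NOR X) NOR Z

NOT (Z NOR X) NOR Z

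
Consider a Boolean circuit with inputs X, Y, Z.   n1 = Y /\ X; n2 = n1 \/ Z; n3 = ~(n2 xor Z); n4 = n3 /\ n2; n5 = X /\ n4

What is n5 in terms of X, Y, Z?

n1 = Y /\ X
n2 = n1 \/ Z = (Y /\ X) \/ Z
n3 = ~(n2 xor Z) = ~(((Y /\ X) \/ Z) xor Z)
n4 = n3 /\ n2 = (~(((Y /\ X) \/ Z) xor Z)) /\ ((Y /\ X) \/ Z)
n5 = X /\ n4 = X /\ ((~(((Y /\ X) \/ Z) xor Z)) /\ ((Y /\ X) \/ Z))

X /\ ((~(((Y /\ X) \/ Z) xor Z)) /\ ((Y /\ X) \/ Z))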